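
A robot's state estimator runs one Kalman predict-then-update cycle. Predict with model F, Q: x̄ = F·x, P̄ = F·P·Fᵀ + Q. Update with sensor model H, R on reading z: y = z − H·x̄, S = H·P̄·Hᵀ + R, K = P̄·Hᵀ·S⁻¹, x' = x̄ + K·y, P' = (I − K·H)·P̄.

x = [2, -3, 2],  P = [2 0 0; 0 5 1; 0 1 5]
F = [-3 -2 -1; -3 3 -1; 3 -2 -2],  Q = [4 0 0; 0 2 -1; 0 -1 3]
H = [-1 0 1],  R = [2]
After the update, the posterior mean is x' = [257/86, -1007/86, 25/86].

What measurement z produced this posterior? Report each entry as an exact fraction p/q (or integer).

x̄ = F·x = [-2, -17, 8]
P̄ = F·P·Fᵀ + Q = [51 -8 18; -8 64 -43; 18 -43 69]
S = H·P̄·Hᵀ + R = [86]
K = P̄·Hᵀ·S⁻¹ = [-33/86; -35/86; 51/86]
x' − x̄ = [429/86, 455/86, -663/86] = K·y
y = (KᵀK)⁻¹·Kᵀ·(x' − x̄) = [-13]
z = y + H·x̄ = [-13] + [10] = [-3]

z = [-3]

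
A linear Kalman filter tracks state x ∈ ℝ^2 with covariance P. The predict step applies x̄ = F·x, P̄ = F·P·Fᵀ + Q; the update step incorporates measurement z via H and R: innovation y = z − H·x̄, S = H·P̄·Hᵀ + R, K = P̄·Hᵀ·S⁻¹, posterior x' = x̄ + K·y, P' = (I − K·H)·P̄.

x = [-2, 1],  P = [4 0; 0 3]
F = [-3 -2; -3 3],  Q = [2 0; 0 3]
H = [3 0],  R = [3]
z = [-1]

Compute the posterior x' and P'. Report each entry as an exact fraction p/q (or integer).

x' = [-46/151, 1125/151]
P' = [50/151 18/151; 18/151 8994/151]

x̄ = F·x = [4, 9]
P̄ = F·P·Fᵀ + Q = [50 18; 18 66]
y = z − H·x̄ = [-13]
S = H·P̄·Hᵀ + R = [453]
K = P̄·Hᵀ·S⁻¹ = [50/151; 18/151]
x' = x̄ + K·y = [-46/151, 1125/151]
P' = (I − K·H)·P̄ = [50/151 18/151; 18/151 8994/151]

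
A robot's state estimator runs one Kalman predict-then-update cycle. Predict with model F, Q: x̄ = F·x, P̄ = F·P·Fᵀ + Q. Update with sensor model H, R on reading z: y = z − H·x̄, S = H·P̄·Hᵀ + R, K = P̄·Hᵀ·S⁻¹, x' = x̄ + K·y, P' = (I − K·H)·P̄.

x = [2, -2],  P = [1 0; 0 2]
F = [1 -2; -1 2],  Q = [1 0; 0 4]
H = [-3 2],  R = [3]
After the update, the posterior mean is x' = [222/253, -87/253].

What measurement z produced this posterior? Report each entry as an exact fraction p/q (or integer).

x̄ = F·x = [6, -6]
P̄ = F·P·Fᵀ + Q = [10 -9; -9 13]
S = H·P̄·Hᵀ + R = [253]
K = P̄·Hᵀ·S⁻¹ = [-48/253; 53/253]
x' − x̄ = [-1296/253, 1431/253] = K·y
y = (KᵀK)⁻¹·Kᵀ·(x' − x̄) = [27]
z = y + H·x̄ = [27] + [-30] = [-3]

z = [-3]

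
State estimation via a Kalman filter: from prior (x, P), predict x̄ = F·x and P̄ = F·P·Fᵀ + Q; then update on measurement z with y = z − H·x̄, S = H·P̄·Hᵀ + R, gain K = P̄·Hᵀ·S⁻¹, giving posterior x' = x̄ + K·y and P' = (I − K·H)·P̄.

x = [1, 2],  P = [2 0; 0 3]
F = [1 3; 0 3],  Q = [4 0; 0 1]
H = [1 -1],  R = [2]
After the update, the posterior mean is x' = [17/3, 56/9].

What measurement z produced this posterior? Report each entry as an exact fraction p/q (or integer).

z = [-1]

x̄ = F·x = [7, 6]
P̄ = F·P·Fᵀ + Q = [33 27; 27 28]
S = H·P̄·Hᵀ + R = [9]
K = P̄·Hᵀ·S⁻¹ = [2/3; -1/9]
x' − x̄ = [-4/3, 2/9] = K·y
y = (KᵀK)⁻¹·Kᵀ·(x' − x̄) = [-2]
z = y + H·x̄ = [-2] + [1] = [-1]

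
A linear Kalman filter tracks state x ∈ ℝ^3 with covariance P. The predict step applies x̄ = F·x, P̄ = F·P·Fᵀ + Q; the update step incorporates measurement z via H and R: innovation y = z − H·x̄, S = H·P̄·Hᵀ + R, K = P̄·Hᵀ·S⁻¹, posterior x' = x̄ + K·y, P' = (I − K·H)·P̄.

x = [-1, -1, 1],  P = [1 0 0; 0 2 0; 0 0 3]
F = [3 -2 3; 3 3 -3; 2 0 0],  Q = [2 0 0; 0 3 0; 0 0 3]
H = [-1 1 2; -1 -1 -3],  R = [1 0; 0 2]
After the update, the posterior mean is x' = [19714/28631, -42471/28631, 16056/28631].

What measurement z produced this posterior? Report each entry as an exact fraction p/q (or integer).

z = [-1, -1]

x̄ = F·x = [2, -9, -2]
P̄ = F·P·Fᵀ + Q = [46 -30 6; -30 57 6; 6 6 7]
S = H·P̄·Hᵀ + R = [192 -77; -77 180]
K = P̄·Hᵀ·S⁻¹ = [-14138/28631 -11456/28631; 14355/28631 -1017/28631; -21/28631 -5258/28631]
x' − x̄ = [-37548/28631, 215208/28631, 73318/28631] = K·y
y = (KᵀK)⁻¹·Kᵀ·(x' − x̄) = [14, -14]
z = y + H·x̄ = [14, -14] + [-15, 13] = [-1, -1]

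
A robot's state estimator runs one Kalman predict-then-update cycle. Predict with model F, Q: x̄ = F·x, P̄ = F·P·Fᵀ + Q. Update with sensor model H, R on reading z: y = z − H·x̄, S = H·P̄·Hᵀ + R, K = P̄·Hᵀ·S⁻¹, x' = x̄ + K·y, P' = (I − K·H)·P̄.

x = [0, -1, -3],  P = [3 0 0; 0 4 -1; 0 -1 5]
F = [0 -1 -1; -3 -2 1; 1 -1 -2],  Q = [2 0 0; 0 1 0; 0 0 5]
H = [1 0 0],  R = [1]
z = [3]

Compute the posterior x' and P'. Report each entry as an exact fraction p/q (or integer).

x̄ = F·x = [4, -1, 7]
P̄ = F·P·Fᵀ + Q = [9 2 11; 2 53 -14; 11 -14 28]
y = z − H·x̄ = [-1]
S = H·P̄·Hᵀ + R = [10]
K = P̄·Hᵀ·S⁻¹ = [9/10; 1/5; 11/10]
x' = x̄ + K·y = [31/10, -6/5, 59/10]
P' = (I − K·H)·P̄ = [9/10 1/5 11/10; 1/5 263/5 -81/5; 11/10 -81/5 159/10]

x' = [31/10, -6/5, 59/10]
P' = [9/10 1/5 11/10; 1/5 263/5 -81/5; 11/10 -81/5 159/10]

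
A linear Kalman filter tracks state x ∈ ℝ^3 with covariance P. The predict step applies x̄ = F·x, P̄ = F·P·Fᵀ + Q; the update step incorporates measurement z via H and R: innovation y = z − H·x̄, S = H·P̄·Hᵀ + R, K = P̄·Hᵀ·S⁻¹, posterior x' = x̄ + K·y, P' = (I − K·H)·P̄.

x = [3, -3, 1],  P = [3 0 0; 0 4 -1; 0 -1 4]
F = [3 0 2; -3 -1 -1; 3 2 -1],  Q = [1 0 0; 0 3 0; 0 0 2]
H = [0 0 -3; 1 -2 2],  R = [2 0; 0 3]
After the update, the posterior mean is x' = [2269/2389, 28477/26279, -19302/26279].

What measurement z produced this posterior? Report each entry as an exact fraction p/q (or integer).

x̄ = F·x = [11, -7, 2]
P̄ = F·P·Fᵀ + Q = [44 -33 15; -33 36 -30; 15 -30 53]
S = H·P̄·Hᵀ + R = [479 -543; -543 835]
K = P̄·Hᵀ·S⁻¹ = [3495/9556 3875/9556; -14445/105116 -30165/105116; -17241/52558 181/52558]
x' − x̄ = [-24010/2389, 212430/26279, -71860/26279] = K·y
y = (KᵀK)⁻¹·Kᵀ·(x' − x̄) = [8, -32]
z = y + H·x̄ = [8, -32] + [-6, 29] = [2, -3]

z = [2, -3]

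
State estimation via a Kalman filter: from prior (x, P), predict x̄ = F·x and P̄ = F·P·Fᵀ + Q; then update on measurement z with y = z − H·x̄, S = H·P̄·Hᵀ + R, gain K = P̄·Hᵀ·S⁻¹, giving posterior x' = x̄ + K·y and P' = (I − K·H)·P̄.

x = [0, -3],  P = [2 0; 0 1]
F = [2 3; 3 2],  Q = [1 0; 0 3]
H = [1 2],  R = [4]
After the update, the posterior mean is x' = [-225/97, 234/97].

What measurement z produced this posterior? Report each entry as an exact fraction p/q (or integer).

z = [3]

x̄ = F·x = [-9, -6]
P̄ = F·P·Fᵀ + Q = [18 18; 18 25]
S = H·P̄·Hᵀ + R = [194]
K = P̄·Hᵀ·S⁻¹ = [27/97; 34/97]
x' − x̄ = [648/97, 816/97] = K·y
y = (KᵀK)⁻¹·Kᵀ·(x' − x̄) = [24]
z = y + H·x̄ = [24] + [-21] = [3]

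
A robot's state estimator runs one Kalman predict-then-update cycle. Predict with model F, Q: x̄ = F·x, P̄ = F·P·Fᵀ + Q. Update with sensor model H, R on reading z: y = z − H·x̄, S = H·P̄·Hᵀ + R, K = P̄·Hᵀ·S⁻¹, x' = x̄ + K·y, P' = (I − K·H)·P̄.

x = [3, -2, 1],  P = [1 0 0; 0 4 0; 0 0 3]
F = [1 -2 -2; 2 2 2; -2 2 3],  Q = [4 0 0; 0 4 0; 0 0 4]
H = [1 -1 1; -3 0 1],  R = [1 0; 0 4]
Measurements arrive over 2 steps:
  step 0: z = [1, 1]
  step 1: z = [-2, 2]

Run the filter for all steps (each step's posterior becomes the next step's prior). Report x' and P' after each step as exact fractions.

step 0: x' = [10359/16232, 10305/4058, 41185/16232], P' = [9599/16232 5565/4058 14385/16232; 5565/4058 13138/2029 18435/4058; 14385/16232 18435/4058 64191/16232]
step 1: x' = [-105038651/192947726, 187027498/96473863, 107222631/192947726], P' = [53272216/96473863 119560668/96473863 77583834/96473863; 119560668/96473863 585252940/96473863 414715188/96473863; 77583834/96473863 414715188/96473863 366226896/96473863]

step 0: x̄ = F·x = [5, 4, -7]
step 0: P̄ = F·P·Fᵀ + Q = [33 -26 -36; -26 36 30; -36 30 51]
step 0: y = z − H·x̄ = [7, 23]
step 0: S = H·P̄·Hᵀ + R = [41 -84; -84 568]
step 0: K = P̄·Hᵀ·S⁻¹ = [431/4058 -3603/16232; -1138/2029 435/4058; 1209/4058 5259/16232]
step 0: x' = x̄ + K·y = [10359/16232, 10305/4058, 41185/16232]
step 0: P' = (I − K·H)·P̄ = [9599/16232 5565/4058 14385/16232; 5565/4058 13138/2029 18435/4058; 14385/16232 18435/4058 64191/16232]
step 1: x̄ = F·x = [-154451/16232, 23191/2029, 185277/16232]
step 1: P̄ = F·P·Fᵀ + Q = [1195047/16232 -165149/2029 -1327905/16232; -165149/2029 207948/2029 191667/2029; -1327905/16232 191667/2029 1635639/16232]
step 1: y = z − H·x̄ = [61119/8116, -308083/8116]
step 1: S = H·P̄·Hᵀ + R = [357601/4058 -1197651/4058; -1197651/4058 5105855/4058]
step 1: K = P̄·Hᵀ·S⁻¹ = [11295382/96473863 -41116407/192947726; -50977084/96473863 14008296/96473863; 29095542/96473863 66737697/192947726]
step 1: x' = x̄ + K·y = [-105038651/192947726, 187027498/96473863, 107222631/192947726]
step 1: P' = (I − K·H)·P̄ = [53272216/96473863 119560668/96473863 77583834/96473863; 119560668/96473863 585252940/96473863 414715188/96473863; 77583834/96473863 414715188/96473863 366226896/96473863]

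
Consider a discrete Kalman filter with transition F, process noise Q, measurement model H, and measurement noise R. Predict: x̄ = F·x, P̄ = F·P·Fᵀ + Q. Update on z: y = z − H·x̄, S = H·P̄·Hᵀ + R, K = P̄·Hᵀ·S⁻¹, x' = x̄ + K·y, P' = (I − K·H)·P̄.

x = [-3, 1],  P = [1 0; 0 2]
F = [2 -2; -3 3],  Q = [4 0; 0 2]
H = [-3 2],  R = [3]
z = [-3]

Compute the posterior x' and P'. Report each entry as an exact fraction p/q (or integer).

x' = [452/479, 36/479]
P' = [608/479 786/479; 786/479 1347/479]

x̄ = F·x = [-8, 12]
P̄ = F·P·Fᵀ + Q = [16 -18; -18 29]
y = z − H·x̄ = [-51]
S = H·P̄·Hᵀ + R = [479]
K = P̄·Hᵀ·S⁻¹ = [-84/479; 112/479]
x' = x̄ + K·y = [452/479, 36/479]
P' = (I − K·H)·P̄ = [608/479 786/479; 786/479 1347/479]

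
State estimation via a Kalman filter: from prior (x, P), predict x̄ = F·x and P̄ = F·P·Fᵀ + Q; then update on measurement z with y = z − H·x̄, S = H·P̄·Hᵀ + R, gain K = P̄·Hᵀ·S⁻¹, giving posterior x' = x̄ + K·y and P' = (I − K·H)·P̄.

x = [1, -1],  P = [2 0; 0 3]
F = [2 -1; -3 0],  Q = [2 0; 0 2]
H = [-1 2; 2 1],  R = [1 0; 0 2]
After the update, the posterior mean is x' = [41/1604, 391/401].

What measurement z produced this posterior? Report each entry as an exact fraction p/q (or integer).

z = [2, 1]

x̄ = F·x = [3, -3]
P̄ = F·P·Fᵀ + Q = [13 -12; -12 20]
S = H·P̄·Hᵀ + R = [142 -22; -22 26]
K = P̄·Hᵀ·S⁻¹ = [-327/1604 587/1604; 158/401 72/401]
x' − x̄ = [-4771/1604, 1594/401] = K·y
y = (KᵀK)⁻¹·Kᵀ·(x' − x̄) = [11, -2]
z = y + H·x̄ = [11, -2] + [-9, 3] = [2, 1]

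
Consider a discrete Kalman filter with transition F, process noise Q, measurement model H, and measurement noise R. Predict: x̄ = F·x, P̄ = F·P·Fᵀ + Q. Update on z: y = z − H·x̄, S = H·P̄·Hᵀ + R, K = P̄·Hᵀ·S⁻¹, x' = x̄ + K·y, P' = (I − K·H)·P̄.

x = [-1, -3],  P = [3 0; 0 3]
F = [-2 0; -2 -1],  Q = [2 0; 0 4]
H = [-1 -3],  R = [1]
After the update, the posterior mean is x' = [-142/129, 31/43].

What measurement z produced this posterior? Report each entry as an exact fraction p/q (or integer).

z = [-1]

x̄ = F·x = [2, 5]
P̄ = F·P·Fᵀ + Q = [14 12; 12 19]
S = H·P̄·Hᵀ + R = [258]
K = P̄·Hᵀ·S⁻¹ = [-25/129; -23/86]
x' − x̄ = [-400/129, -184/43] = K·y
y = (KᵀK)⁻¹·Kᵀ·(x' − x̄) = [16]
z = y + H·x̄ = [16] + [-17] = [-1]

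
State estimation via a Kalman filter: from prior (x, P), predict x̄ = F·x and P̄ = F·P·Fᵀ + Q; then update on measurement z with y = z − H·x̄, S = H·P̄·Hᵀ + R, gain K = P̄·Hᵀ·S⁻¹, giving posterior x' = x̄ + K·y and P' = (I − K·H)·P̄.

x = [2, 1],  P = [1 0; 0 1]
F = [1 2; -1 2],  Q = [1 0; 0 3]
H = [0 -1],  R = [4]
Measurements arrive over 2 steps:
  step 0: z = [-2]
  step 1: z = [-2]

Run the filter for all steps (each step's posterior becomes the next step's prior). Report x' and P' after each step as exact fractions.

step 0: x̄ = F·x = [4, 0]
step 0: P̄ = F·P·Fᵀ + Q = [6 3; 3 8]
step 0: y = z − H·x̄ = [-2]
step 0: S = H·P̄·Hᵀ + R = [12]
step 0: K = P̄·Hᵀ·S⁻¹ = [-1/4; -2/3]
step 0: x' = x̄ + K·y = [9/2, 4/3]
step 0: P' = (I − K·H)·P̄ = [21/4 1; 1 8/3]
step 1: x̄ = F·x = [43/6, -11/6]
step 1: P̄ = F·P·Fᵀ + Q = [251/12 65/12; 65/12 179/12]
step 1: y = z − H·x̄ = [-23/6]
step 1: S = H·P̄·Hᵀ + R = [227/12]
step 1: K = P̄·Hᵀ·S⁻¹ = [-65/227; -179/227]
step 1: x' = x̄ + K·y = [1876/227, 270/227]
step 1: P' = (I − K·H)·P̄ = [4396/227 260/227; 260/227 716/227]

step 0: x' = [9/2, 4/3], P' = [21/4 1; 1 8/3]
step 1: x' = [1876/227, 270/227], P' = [4396/227 260/227; 260/227 716/227]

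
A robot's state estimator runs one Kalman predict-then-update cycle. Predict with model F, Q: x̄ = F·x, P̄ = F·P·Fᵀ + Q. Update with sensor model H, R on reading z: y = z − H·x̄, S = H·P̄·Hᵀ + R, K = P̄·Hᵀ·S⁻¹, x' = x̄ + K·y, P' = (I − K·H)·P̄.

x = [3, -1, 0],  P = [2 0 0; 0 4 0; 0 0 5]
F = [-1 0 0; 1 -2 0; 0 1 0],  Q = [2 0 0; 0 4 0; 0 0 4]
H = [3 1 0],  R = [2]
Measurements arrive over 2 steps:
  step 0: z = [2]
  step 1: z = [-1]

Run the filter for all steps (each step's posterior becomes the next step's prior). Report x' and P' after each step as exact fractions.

step 0: x̄ = F·x = [-3, 5, -1]
step 0: P̄ = F·P·Fᵀ + Q = [4 -2 0; -2 22 -8; 0 -8 8]
step 0: y = z − H·x̄ = [6]
step 0: S = H·P̄·Hᵀ + R = [48]
step 0: K = P̄·Hᵀ·S⁻¹ = [5/24; 1/3; -1/6]
step 0: x' = x̄ + K·y = [-7/4, 7, -2]
step 0: P' = (I − K·H)·P̄ = [23/12 -16/3 5/3; -16/3 50/3 -16/3; 5/3 -16/3 20/3]
step 1: x̄ = F·x = [7/4, -63/4, 7]
step 1: P̄ = F·P·Fᵀ + Q = [47/12 -151/12 16/3; -151/12 1127/12 -116/3; 16/3 -116/3 62/3]
step 1: y = z − H·x̄ = [19/2]
step 1: S = H·P̄·Hᵀ + R = [167/3]
step 1: K = P̄·Hᵀ·S⁻¹ = [-5/334; 337/334; -68/167]
step 1: x' = x̄ + K·y = [537/334, -2059/334, 523/167]
step 1: P' = (I − K·H)·P̄ = [652/167 -1961/167 834/167; -1961/167 6220/167 -2638/167; 834/167 -2638/167 1910/167]

step 0: x' = [-7/4, 7, -2], P' = [23/12 -16/3 5/3; -16/3 50/3 -16/3; 5/3 -16/3 20/3]
step 1: x' = [537/334, -2059/334, 523/167], P' = [652/167 -1961/167 834/167; -1961/167 6220/167 -2638/167; 834/167 -2638/167 1910/167]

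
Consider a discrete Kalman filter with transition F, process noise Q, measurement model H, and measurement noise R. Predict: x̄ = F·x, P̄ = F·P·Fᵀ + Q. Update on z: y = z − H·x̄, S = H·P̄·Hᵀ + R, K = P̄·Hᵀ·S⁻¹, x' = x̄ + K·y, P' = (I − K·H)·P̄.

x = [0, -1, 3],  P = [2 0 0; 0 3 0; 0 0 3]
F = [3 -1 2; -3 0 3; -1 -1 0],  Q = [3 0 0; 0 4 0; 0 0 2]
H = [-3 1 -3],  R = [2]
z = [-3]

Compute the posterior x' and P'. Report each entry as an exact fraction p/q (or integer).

x' = [104/29, 292/29, 23/29]
P' = [909/116 1023/116 -273/58; 1023/116 16091/348 379/58; -273/58 379/58 200/29]

x̄ = F·x = [7, 9, 1]
P̄ = F·P·Fᵀ + Q = [36 0 -3; 0 49 6; -3 6 7]
y = z − H·x̄ = [12]
S = H·P̄·Hᵀ + R = [348]
K = P̄·Hᵀ·S⁻¹ = [-33/116; 31/348; -1/58]
x' = x̄ + K·y = [104/29, 292/29, 23/29]
P' = (I − K·H)·P̄ = [909/116 1023/116 -273/58; 1023/116 16091/348 379/58; -273/58 379/58 200/29]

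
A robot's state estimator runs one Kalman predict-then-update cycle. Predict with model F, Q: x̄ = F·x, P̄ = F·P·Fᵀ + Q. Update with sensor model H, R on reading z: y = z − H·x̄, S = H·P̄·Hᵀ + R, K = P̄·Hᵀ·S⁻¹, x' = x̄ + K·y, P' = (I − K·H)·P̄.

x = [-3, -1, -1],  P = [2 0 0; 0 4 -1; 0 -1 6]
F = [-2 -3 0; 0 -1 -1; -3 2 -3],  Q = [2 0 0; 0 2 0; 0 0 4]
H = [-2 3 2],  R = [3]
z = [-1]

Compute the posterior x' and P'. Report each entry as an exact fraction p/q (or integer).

x̄ = F·x = [9, 2, 10]
P̄ = F·P·Fᵀ + Q = [46 9 -21; 9 10 9; -21 9 104]
y = z − H·x̄ = [-9]
S = H·P̄·Hᵀ + R = [861]
K = P̄·Hᵀ·S⁻¹ = [-107/861; 10/287; 277/861]
x' = x̄ + K·y = [2904/287, 484/287, 2039/287]
P' = (I − K·H)·P̄ = [28157/861 3653/287 11558/861; 3653/287 2570/287 -187/287; 11558/861 -187/287 12815/861]

x' = [2904/287, 484/287, 2039/287]
P' = [28157/861 3653/287 11558/861; 3653/287 2570/287 -187/287; 11558/861 -187/287 12815/861]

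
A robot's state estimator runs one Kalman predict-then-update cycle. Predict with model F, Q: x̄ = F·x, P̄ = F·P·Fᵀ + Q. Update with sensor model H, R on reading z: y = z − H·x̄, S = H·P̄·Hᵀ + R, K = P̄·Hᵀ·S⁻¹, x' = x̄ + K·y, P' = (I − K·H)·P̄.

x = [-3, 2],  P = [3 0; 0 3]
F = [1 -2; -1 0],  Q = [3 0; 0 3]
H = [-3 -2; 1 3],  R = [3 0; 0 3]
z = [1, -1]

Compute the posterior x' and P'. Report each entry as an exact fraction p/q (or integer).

x' = [-345/608, 13/152]
P' = [447/608 -75/152; -75/152 21/38]

x̄ = F·x = [-7, 3]
P̄ = F·P·Fᵀ + Q = [18 -3; -3 6]
y = z − H·x̄ = [-14, -3]
S = H·P̄·Hᵀ + R = [153 -57; -57 57]
K = P̄·Hᵀ·S⁻¹ = [-13/32 -151/608; 1/8 59/152]
x' = x̄ + K·y = [-345/608, 13/152]
P' = (I − K·H)·P̄ = [447/608 -75/152; -75/152 21/38]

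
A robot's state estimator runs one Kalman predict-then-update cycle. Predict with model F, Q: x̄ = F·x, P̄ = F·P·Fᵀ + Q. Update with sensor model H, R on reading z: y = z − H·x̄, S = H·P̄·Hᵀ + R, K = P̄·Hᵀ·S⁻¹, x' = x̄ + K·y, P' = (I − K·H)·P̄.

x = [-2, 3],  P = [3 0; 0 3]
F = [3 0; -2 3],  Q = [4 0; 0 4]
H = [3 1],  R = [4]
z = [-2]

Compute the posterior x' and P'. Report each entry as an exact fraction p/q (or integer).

x̄ = F·x = [-6, 13]
P̄ = F·P·Fᵀ + Q = [31 -18; -18 43]
y = z − H·x̄ = [3]
S = H·P̄·Hᵀ + R = [218]
K = P̄·Hᵀ·S⁻¹ = [75/218; -11/218]
x' = x̄ + K·y = [-1083/218, 2801/218]
P' = (I − K·H)·P̄ = [1133/218 -3099/218; -3099/218 9253/218]

x' = [-1083/218, 2801/218]
P' = [1133/218 -3099/218; -3099/218 9253/218]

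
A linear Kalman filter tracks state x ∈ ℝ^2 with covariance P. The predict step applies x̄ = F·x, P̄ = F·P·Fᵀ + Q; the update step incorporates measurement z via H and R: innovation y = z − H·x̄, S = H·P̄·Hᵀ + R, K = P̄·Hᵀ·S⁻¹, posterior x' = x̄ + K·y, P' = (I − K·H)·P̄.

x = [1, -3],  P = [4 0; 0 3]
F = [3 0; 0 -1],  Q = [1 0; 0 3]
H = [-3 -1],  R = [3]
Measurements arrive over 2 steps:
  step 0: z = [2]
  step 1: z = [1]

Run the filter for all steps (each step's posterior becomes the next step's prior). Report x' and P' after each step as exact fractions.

step 0: x̄ = F·x = [3, 3]
step 0: P̄ = F·P·Fᵀ + Q = [37 0; 0 6]
step 0: y = z − H·x̄ = [14]
step 0: S = H·P̄·Hᵀ + R = [342]
step 0: K = P̄·Hᵀ·S⁻¹ = [-37/114; -1/57]
step 0: x' = x̄ + K·y = [-88/57, 157/57]
step 0: P' = (I − K·H)·P̄ = [37/38 -37/19; -37/19 112/19]
step 1: x̄ = F·x = [-88/19, -157/57]
step 1: P̄ = F·P·Fᵀ + Q = [371/38 111/19; 111/19 169/19]
step 1: y = z − H·x̄ = [-892/57]
step 1: S = H·P̄·Hᵀ + R = [5123/38]
step 1: K = P̄·Hᵀ·S⁻¹ = [-1335/5123; -1004/5123]
step 1: x' = x̄ + K·y = [-2836/5123, 1601/5123]
step 1: P' = (I − K·H)·P̄ = [3116/5123 -5343/5123; -5343/5123 19041/5123]

step 0: x' = [-88/57, 157/57], P' = [37/38 -37/19; -37/19 112/19]
step 1: x' = [-2836/5123, 1601/5123], P' = [3116/5123 -5343/5123; -5343/5123 19041/5123]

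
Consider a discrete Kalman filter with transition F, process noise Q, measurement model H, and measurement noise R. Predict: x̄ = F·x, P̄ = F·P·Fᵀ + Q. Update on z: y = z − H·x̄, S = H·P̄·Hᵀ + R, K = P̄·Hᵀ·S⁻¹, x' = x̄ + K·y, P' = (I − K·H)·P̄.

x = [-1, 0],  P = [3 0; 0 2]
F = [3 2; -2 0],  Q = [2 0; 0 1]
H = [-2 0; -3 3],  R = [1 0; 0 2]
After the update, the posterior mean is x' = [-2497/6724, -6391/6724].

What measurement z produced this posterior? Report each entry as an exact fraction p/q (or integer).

x̄ = F·x = [-3, 2]
P̄ = F·P·Fᵀ + Q = [37 -18; -18 13]
S = H·P̄·Hᵀ + R = [149 330; 330 776]
K = P̄·Hᵀ·S⁻¹ = [-1487/3362 -165/6724; -1377/3362 1977/6724]
x' − x̄ = [17675/6724, -19839/6724] = K·y
y = (KᵀK)⁻¹·Kᵀ·(x' − x̄) = [-5, -17]
z = y + H·x̄ = [-5, -17] + [6, 15] = [1, -2]

z = [1, -2]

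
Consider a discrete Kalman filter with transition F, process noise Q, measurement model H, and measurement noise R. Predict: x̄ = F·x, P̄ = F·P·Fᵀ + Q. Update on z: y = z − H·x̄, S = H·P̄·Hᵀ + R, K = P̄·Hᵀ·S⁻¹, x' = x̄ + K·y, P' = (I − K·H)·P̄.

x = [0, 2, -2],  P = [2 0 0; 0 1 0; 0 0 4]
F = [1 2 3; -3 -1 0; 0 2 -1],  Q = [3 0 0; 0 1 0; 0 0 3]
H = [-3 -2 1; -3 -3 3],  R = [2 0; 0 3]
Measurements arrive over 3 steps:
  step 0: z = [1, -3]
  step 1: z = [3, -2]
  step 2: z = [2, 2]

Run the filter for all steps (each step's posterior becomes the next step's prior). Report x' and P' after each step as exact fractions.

step 0: x̄ = F·x = [-2, -2, 6]
step 0: P̄ = F·P·Fᵀ + Q = [45 -8 -8; -8 20 -2; -8 -2 11]
step 0: y = z − H·x̄ = [-15, -33]
step 0: S = H·P̄·Hᵀ + R = [458 552; 552 723]
step 0: K = P̄·Hᵀ·S⁻¹ = [-5767/8810 1379/4405; 339/881 -310/881; -2193/8810 1221/4405]
step 0: x' = x̄ + K·y = [-22129/8810, 3383/881, 5169/8810]
step 0: P' = (I − K·H)·P̄ = [36371/8810 -5845/881 -19321/8810; -5845/881 10702/881 4547/881; -19321/8810 4547/881 28591/8810]
step 1: x̄ = F·x = [30519/4405, 32557/8810, 62491/8810]
step 1: P̄ = F·P·Fᵀ + Q = [472057/4405 61738/4405 213304/4405; 61738/4405 92469/8810 124167/8810; 213304/4405 124167/8810 301221/8810]
step 1: y = z − H·x̄ = [212167/8810, 37846/4405]
step 1: S = H·P̄·Hᵀ + R = [7611139/8810 2785422/4405; 2785422/4405 2187642/4405]
step 1: K = P̄·Hᵀ·S⁻¹ = [-16909240/42879149 5368543/85758298; -6673767/42879149 11598071/85758298; -22654533/42879149 43015667/85758298]
step 1: x' = x̄ + K·y = [-87076884/42879149, 47560037/42879149, -56641597/42879149]
step 1: P' = (I − K·H)·P̄ = [179253077/85758298 -285500651/85758298 -100879031/85758298; -285500651/85758298 609294441/85758298 335391861/85758298; -100879031/85758298 335391861/85758298 277528497/85758298]
step 2: x̄ = F·x = [-161881601/42879149, 213670615/42879149, 151761671/42879149]
step 2: P̄ = F·P·Fᵀ + Q = [3824443875/42879149 71946070/42879149 1238018723/42879149; 71946070/42879149 297663263/42879149 263584896/42879149; 1238018723/42879149 263584896/42879149 1630413711/85758298]
step 2: y = z − H·x̄ = [-124306946/42879149, -214159673/42879149]
step 2: S = H·P̄·Hᵀ + R = [57785027997/85758298 45004594659/85758298; 45004594659/85758298 37661255013/85758298]
step 2: K = P̄·Hᵀ·S⁻¹ = [-20715280793/48859261185 4061640859/48859261185; -49035360293/586311134220 48692925019/586311134220; -23551433188/48859261185 22800665339/48859261185]
step 2: x' = x̄ + K·y = [-144690413786/48859261185, 2820597853159/586311134220, 127324980764/48859261185]
step 2: P' = (I − K·H)·P̄ = [32987306129/16286420395 -152431634329/48859261185 -16469358361/16286420395; -152431634329/48859261185 3805122869501/586311134220 168719681881/48859261185; -16469358361/16286420395 168719681881/48859261185 47370757379/16286420395]

step 0: x' = [-22129/8810, 3383/881, 5169/8810], P' = [36371/8810 -5845/881 -19321/8810; -5845/881 10702/881 4547/881; -19321/8810 4547/881 28591/8810]
step 1: x' = [-87076884/42879149, 47560037/42879149, -56641597/42879149], P' = [179253077/85758298 -285500651/85758298 -100879031/85758298; -285500651/85758298 609294441/85758298 335391861/85758298; -100879031/85758298 335391861/85758298 277528497/85758298]
step 2: x' = [-144690413786/48859261185, 2820597853159/586311134220, 127324980764/48859261185], P' = [32987306129/16286420395 -152431634329/48859261185 -16469358361/16286420395; -152431634329/48859261185 3805122869501/586311134220 168719681881/48859261185; -16469358361/16286420395 168719681881/48859261185 47370757379/16286420395]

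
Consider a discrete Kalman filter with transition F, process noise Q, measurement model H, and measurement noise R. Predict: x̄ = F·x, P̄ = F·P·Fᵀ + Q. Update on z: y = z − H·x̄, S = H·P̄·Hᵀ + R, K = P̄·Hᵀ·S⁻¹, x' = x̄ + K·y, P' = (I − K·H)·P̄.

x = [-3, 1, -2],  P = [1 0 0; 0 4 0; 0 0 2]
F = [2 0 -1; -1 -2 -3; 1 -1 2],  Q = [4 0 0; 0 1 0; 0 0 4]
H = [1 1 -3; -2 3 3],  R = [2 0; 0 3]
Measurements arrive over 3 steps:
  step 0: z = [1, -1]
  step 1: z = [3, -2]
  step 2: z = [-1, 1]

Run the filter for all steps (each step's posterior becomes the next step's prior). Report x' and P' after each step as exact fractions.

step 0: x' = [-16460/2843, -27303/19901, -55588/19901], P' = [115842/14215 5844/2843 47646/14215; 5844/2843 16481/19901 15597/19901; 47646/14215 15597/19901 151561/99505]
step 1: x' = [4044154577/7917518399, 3544460166/7917518399, -5716199516/7917518399], P' = [29765234175/7917518399 6164152032/7917518399 12378025497/7917518399; 6164152032/7917518399 3686006960/7917518399 2065683266/7917518399; 12378025497/7917518399 2065683266/7917518399 6281985897/7917518399]
step 2: x' = [62481214244551/48470633608300, 764534512209/2423531680415, 39976745798191/48470633608300], P' = [364388648155593/96941267216600 3772213861287/4847063360830 151576152609213/96941267216600; 3772213861287/4847063360830 674767956398/1454119008249 3796904245861/14541190082490; 151576152609213/96941267216600 3796904245861/14541190082490 230821144997299/290823801649800]

step 0: x̄ = F·x = [-4, 7, -8]
step 0: P̄ = F·P·Fᵀ + Q = [10 4 -2; 4 36 -5; -2 -5 17]
step 0: y = z − H·x̄ = [-26, -6]
step 0: S = H·P̄·Hᵀ + R = [251 -49; -49 406]
step 0: K = P̄·Hᵀ·S⁻¹ = [1062/14215 -362/14215; 757/2843 4806/19901; -3084/14215 7198/99505]
step 0: x' = x̄ + K·y = [-16460/2843, -27303/19901, -55588/19901]
step 0: P' = (I − K·H)·P̄ = [115842/14215 5844/2843 47646/14215; 5844/2843 16481/19901 15597/19901; 47646/14215 15597/19901 151561/99505]
step 1: x̄ = F·x = [-174852/19901, 336590/19901, -199093/19901]
step 1: P̄ = F·P·Fᵀ + Q = [2459069/99505 -699381/19901 1988137/99505; -699381/19901 1271836/19901 -701117/19901; 1988137/99505 -701117/19901 2510631/99505]
step 1: y = z − H·x̄ = [-99902/2843, -114571/2843]
step 1: S = H·P̄·Hᵀ + R = [4817688/14215 3856223/14215; 3856223/14215 6423968/14215]
step 1: K = P̄·Hᵀ·S⁻¹ = [-86049306/1131074057 -185901703/1131074057; 260936371/1131074057 234607934/1131074057; -314446352/1131074057 13664595/1131074057]
step 1: x' = x̄ + K·y = [4044154577/7917518399, 3544460166/7917518399, -5716199516/7917518399]
step 1: P' = (I − K·H)·P̄ = [29765234175/7917518399 6164152032/7917518399 12378025497/7917518399; 6164152032/7917518399 3686006960/7917518399 2065683266/7917518399; 12378025497/7917518399 2065683266/7917518399 6281985897/7917518399]
step 2: x̄ = F·x = [13804508670/7917518399, 6015523639/7917518399, -10932704621/7917518399]
step 2: P̄ = F·P·Fᵀ + Q = [107500894205/7917518399 -123099879740/7917518399 73837952249/7917518399; -123099879740/7917518399 232677613789/7917518399 -130205098420/7917518399; 73837952249/7917518399 -130205098420/7917518399 119170323179/7917518399]
step 2: y = z − H·x̄ = [-60535664571/7917518399, 50278078685/7917518399]
step 2: S = H·P̄·Hᵀ + R = [1520549570949/7917518399 733170425367/7917518399; 733170425367/7917518399 1867838923061/7917518399]
step 2: K = P̄·Hᵀ·S⁻¹ = [-7447766223153/96941267216600 -15905335602109/96941267216600; 3336804205129/14541190082490 1000052029089/4847063360830; -80898446123519/290823801649800 1202308232031/96941267216600]
step 2: x' = x̄ + K·y = [62481214244551/48470633608300, 764534512209/2423531680415, 39976745798191/48470633608300]
step 2: P' = (I − K·H)·P̄ = [364388648155593/96941267216600 3772213861287/4847063360830 151576152609213/96941267216600; 3772213861287/4847063360830 674767956398/1454119008249 3796904245861/14541190082490; 151576152609213/96941267216600 3796904245861/14541190082490 230821144997299/290823801649800]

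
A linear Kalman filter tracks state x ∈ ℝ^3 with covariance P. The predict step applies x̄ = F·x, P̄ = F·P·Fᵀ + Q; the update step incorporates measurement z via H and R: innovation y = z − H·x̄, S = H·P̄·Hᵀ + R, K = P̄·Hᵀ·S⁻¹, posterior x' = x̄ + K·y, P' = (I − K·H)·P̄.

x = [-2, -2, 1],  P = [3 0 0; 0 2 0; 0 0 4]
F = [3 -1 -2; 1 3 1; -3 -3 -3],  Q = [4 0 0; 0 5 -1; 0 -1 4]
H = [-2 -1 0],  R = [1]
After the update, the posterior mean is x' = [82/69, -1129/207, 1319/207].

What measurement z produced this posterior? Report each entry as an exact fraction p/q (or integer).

x̄ = F·x = [-6, -7, 9]
P̄ = F·P·Fᵀ + Q = [49 -5 3; -5 30 -40; 3 -40 85]
S = H·P̄·Hᵀ + R = [207]
K = P̄·Hᵀ·S⁻¹ = [-31/69; -20/207; 34/207]
x' − x̄ = [496/69, 320/207, -544/207] = K·y
y = (KᵀK)⁻¹·Kᵀ·(x' − x̄) = [-16]
z = y + H·x̄ = [-16] + [19] = [3]

z = [3]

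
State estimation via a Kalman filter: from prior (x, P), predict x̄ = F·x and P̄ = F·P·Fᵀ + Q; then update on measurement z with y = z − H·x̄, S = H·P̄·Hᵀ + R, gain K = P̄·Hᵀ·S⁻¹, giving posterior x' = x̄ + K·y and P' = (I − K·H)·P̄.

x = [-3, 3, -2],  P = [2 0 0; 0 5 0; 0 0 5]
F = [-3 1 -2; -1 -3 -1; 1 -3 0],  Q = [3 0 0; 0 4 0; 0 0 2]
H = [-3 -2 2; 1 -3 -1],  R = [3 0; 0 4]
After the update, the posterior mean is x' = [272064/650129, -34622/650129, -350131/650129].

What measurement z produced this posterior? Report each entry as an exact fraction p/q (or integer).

z = [-2, 1]

x̄ = F·x = [16, -4, -12]
P̄ = F·P·Fᵀ + Q = [46 1 -21; 1 56 43; -21 43 49]
S = H·P̄·Hᵀ + R = [757 -170; -170 897]
K = P̄·Hᵀ·S⁻¹ = [-152374/650129 17508/650129; -61713/650129 -163900/650129; 33445/650129 -137893/650129]
x' − x̄ = [-10130000/650129, 2565894/650129, 7451417/650129] = K·y
y = (KᵀK)⁻¹·Kᵀ·(x' − x̄) = [62, -39]
z = y + H·x̄ = [62, -39] + [-64, 40] = [-2, 1]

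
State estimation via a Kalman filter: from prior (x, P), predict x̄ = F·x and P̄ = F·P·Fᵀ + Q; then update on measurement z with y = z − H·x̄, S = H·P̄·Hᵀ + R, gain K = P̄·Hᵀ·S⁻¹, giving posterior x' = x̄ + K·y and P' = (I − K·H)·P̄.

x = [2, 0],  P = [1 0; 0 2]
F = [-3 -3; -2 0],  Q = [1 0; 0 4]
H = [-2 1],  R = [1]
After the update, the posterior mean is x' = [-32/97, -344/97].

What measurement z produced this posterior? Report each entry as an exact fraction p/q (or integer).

z = [-3]

x̄ = F·x = [-6, -4]
P̄ = F·P·Fᵀ + Q = [28 6; 6 8]
S = H·P̄·Hᵀ + R = [97]
K = P̄·Hᵀ·S⁻¹ = [-50/97; -4/97]
x' − x̄ = [550/97, 44/97] = K·y
y = (KᵀK)⁻¹·Kᵀ·(x' − x̄) = [-11]
z = y + H·x̄ = [-11] + [8] = [-3]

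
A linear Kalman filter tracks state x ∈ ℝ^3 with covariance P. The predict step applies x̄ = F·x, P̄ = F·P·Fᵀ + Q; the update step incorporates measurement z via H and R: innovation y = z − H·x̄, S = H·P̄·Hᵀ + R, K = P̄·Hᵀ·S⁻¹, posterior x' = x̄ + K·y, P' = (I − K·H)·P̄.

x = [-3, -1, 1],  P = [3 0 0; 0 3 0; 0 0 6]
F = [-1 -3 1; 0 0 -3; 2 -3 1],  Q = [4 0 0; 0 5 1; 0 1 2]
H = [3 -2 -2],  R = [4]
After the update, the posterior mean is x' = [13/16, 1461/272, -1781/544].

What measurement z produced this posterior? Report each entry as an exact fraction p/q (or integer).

z = [-2]

x̄ = F·x = [7, -3, -2]
P̄ = F·P·Fᵀ + Q = [40 -18 27; -18 59 -17; 27 -17 47]
S = H·P̄·Hᵀ + R = [544]
K = P̄·Hᵀ·S⁻¹ = [3/16; -69/272; 21/544]
x' − x̄ = [-99/16, 2277/272, -693/544] = K·y
y = (KᵀK)⁻¹·Kᵀ·(x' − x̄) = [-33]
z = y + H·x̄ = [-33] + [31] = [-2]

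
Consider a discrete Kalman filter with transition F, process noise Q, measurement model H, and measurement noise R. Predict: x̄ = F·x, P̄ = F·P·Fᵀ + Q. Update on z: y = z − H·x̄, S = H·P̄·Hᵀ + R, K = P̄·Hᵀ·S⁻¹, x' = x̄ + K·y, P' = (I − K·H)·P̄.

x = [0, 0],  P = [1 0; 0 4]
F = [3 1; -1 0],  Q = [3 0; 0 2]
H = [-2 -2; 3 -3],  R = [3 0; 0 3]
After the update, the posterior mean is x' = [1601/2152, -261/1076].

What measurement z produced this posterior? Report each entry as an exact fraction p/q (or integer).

z = [-1, 3]

x̄ = F·x = [0, 0]
P̄ = F·P·Fᵀ + Q = [16 -3; -3 3]
S = H·P̄·Hᵀ + R = [55 -78; -78 228]
K = P̄·Hᵀ·S⁻¹ = [-247/1076 369/2152; -117/538 -165/1076]
x' − x̄ = [1601/2152, -261/1076] = K·y
y = (KᵀK)⁻¹·Kᵀ·(x' − x̄) = [-1, 3]
z = y + H·x̄ = [-1, 3] + [0, 0] = [-1, 3]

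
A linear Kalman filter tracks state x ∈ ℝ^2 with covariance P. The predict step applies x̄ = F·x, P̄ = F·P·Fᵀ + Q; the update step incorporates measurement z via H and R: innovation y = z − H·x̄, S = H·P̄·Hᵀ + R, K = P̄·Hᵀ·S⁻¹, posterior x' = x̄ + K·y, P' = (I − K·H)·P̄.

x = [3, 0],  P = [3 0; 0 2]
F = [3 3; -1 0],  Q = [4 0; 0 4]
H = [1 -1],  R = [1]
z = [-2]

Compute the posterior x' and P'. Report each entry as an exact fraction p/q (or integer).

x̄ = F·x = [9, -3]
P̄ = F·P·Fᵀ + Q = [49 -9; -9 7]
y = z − H·x̄ = [-14]
S = H·P̄·Hᵀ + R = [75]
K = P̄·Hᵀ·S⁻¹ = [58/75; -16/75]
x' = x̄ + K·y = [-137/75, -1/75]
P' = (I − K·H)·P̄ = [311/75 253/75; 253/75 269/75]

x' = [-137/75, -1/75]
P' = [311/75 253/75; 253/75 269/75]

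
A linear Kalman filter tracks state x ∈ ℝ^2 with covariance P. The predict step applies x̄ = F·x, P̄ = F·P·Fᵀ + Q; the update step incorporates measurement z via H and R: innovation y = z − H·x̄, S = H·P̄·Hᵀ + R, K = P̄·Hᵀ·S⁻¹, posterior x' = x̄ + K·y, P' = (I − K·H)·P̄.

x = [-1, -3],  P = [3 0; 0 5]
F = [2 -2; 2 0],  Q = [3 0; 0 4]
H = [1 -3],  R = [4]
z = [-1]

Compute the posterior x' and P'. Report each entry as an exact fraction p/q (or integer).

x' = [455/111, 58/37]
P' = [3884/111 432/37; 432/37 160/37]

x̄ = F·x = [4, -2]
P̄ = F·P·Fᵀ + Q = [35 12; 12 16]
y = z − H·x̄ = [-11]
S = H·P̄·Hᵀ + R = [111]
K = P̄·Hᵀ·S⁻¹ = [-1/111; -12/37]
x' = x̄ + K·y = [455/111, 58/37]
P' = (I − K·H)·P̄ = [3884/111 432/37; 432/37 160/37]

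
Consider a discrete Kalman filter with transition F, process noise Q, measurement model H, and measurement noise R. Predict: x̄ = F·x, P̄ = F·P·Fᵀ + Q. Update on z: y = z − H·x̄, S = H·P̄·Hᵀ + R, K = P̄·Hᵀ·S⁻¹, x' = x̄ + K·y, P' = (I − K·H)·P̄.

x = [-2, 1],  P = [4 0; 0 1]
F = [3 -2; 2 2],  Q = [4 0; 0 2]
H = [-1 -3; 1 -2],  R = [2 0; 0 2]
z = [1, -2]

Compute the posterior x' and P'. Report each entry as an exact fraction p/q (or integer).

x̄ = F·x = [-8, -2]
P̄ = F·P·Fᵀ + Q = [44 20; 20 22]
y = z − H·x̄ = [-13, 2]
S = H·P̄·Hᵀ + R = [364 68; 68 54]
K = P̄·Hᵀ·S⁻¹ = [-736/1879 1066/1879; -753/3758 -361/1879]
x' = x̄ + K·y = [-3332/1879, 829/3758]
P' = (I − K·H)·P̄ = [1868/1879 -132/1879; -132/1879 295/1879]

x' = [-3332/1879, 829/3758]
P' = [1868/1879 -132/1879; -132/1879 295/1879]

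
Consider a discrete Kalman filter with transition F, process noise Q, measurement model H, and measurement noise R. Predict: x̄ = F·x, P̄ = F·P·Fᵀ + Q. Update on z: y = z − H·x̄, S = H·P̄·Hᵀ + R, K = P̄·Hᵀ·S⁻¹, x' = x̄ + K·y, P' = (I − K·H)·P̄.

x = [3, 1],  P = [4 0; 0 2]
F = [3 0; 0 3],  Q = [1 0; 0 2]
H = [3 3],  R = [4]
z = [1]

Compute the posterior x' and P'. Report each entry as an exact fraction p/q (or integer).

x' = [768/517, -549/517]
P' = [6808/517 -6660/517; -6660/517 6740/517]

x̄ = F·x = [9, 3]
P̄ = F·P·Fᵀ + Q = [37 0; 0 20]
y = z − H·x̄ = [-35]
S = H·P̄·Hᵀ + R = [517]
K = P̄·Hᵀ·S⁻¹ = [111/517; 60/517]
x' = x̄ + K·y = [768/517, -549/517]
P' = (I − K·H)·P̄ = [6808/517 -6660/517; -6660/517 6740/517]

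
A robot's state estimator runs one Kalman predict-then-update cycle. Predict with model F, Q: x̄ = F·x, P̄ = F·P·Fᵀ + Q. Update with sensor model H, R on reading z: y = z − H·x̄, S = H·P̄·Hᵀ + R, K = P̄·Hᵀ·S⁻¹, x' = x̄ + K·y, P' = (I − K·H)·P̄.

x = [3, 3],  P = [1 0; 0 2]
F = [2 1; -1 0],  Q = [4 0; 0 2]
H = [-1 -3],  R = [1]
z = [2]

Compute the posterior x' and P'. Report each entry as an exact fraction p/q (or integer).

x' = [113/13, -46/13]
P' = [122/13 -40/13; -40/13 29/26]

x̄ = F·x = [9, -3]
P̄ = F·P·Fᵀ + Q = [10 -2; -2 3]
y = z − H·x̄ = [2]
S = H·P̄·Hᵀ + R = [26]
K = P̄·Hᵀ·S⁻¹ = [-2/13; -7/26]
x' = x̄ + K·y = [113/13, -46/13]
P' = (I − K·H)·P̄ = [122/13 -40/13; -40/13 29/26]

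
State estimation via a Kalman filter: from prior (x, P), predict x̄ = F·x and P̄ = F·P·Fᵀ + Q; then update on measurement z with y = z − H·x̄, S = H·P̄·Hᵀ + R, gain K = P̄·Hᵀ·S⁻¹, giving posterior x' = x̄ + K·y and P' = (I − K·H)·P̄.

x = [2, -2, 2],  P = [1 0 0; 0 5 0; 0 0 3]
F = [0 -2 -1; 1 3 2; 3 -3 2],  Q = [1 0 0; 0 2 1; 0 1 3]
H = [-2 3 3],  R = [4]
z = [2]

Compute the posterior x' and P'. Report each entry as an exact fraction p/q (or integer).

x' = [5294/883, -6930/883, 11104/883]
P' = [14136/883 -17928/883 27240/883; -17928/883 25755/883 -37487/883; 27240/883 -37487/883 55743/883]

x̄ = F·x = [2, 0, 16]
P̄ = F·P·Fᵀ + Q = [24 -36 24; -36 60 -29; 24 -29 69]
y = z − H·x̄ = [-42]
S = H·P̄·Hᵀ + R = [883]
K = P̄·Hᵀ·S⁻¹ = [-84/883; 165/883; 72/883]
x' = x̄ + K·y = [5294/883, -6930/883, 11104/883]
P' = (I − K·H)·P̄ = [14136/883 -17928/883 27240/883; -17928/883 25755/883 -37487/883; 27240/883 -37487/883 55743/883]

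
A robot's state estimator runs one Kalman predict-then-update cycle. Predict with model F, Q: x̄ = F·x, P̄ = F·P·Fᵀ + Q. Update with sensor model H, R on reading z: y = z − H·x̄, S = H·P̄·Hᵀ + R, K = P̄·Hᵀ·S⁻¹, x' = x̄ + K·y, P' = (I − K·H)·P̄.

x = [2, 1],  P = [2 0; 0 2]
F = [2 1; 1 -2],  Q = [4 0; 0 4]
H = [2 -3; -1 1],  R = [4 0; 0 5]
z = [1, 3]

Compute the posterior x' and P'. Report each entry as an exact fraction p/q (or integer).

x' = [771/619, 483/619]
P' = [4942/619 3332/619; 3332/619 2492/619]

x̄ = F·x = [5, 0]
P̄ = F·P·Fᵀ + Q = [14 0; 0 14]
y = z − H·x̄ = [-9, 8]
S = H·P̄·Hᵀ + R = [186 -70; -70 33]
K = P̄·Hᵀ·S⁻¹ = [-28/619 -322/619; -203/619 -168/619]
x' = x̄ + K·y = [771/619, 483/619]
P' = (I − K·H)·P̄ = [4942/619 3332/619; 3332/619 2492/619]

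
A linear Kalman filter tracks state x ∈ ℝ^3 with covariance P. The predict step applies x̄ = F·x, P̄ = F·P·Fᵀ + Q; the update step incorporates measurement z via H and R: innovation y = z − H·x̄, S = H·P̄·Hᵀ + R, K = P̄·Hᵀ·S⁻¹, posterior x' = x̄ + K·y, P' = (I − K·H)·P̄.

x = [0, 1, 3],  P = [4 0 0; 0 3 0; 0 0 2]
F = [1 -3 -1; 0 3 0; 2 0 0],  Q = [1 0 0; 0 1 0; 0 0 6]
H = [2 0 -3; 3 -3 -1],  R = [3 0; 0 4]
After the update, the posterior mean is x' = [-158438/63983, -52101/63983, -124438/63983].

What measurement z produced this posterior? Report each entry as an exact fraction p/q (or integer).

z = [1, -3]

x̄ = F·x = [-6, 3, 0]
P̄ = F·P·Fᵀ + Q = [34 -27 8; -27 28 0; 8 0 22]
S = H·P̄·Hᵀ + R = [241 344; 344 1022]
K = P̄·Hᵀ·S⁻¹ = [-7616/63983 27039/127966; 786/63983 -21189/127966; -25894/63983 8841/63983]
x' − x̄ = [225460/63983, -244050/63983, -124438/63983] = K·y
y = (KᵀK)⁻¹·Kᵀ·(x' − x̄) = [13, 24]
z = y + H·x̄ = [13, 24] + [-12, -27] = [1, -3]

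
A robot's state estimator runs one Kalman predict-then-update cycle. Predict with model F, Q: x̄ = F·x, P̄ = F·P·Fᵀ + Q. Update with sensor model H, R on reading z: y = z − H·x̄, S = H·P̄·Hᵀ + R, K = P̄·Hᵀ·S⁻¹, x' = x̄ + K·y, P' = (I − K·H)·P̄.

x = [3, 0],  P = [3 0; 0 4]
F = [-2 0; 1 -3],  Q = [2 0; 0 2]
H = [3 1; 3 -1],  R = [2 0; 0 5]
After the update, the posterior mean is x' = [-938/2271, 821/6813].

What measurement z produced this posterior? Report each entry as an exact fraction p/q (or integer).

z = [-1, -1]

x̄ = F·x = [-6, 3]
P̄ = F·P·Fᵀ + Q = [14 -6; -6 41]
S = H·P̄·Hᵀ + R = [133 85; 85 208]
K = P̄·Hᵀ·S⁻¹ = [1136/6813 1108/6813; 9799/20439 -9802/20439]
x' − x̄ = [12688/2271, -19618/6813] = K·y
y = (KᵀK)⁻¹·Kᵀ·(x' − x̄) = [14, 20]
z = y + H·x̄ = [14, 20] + [-15, -21] = [-1, -1]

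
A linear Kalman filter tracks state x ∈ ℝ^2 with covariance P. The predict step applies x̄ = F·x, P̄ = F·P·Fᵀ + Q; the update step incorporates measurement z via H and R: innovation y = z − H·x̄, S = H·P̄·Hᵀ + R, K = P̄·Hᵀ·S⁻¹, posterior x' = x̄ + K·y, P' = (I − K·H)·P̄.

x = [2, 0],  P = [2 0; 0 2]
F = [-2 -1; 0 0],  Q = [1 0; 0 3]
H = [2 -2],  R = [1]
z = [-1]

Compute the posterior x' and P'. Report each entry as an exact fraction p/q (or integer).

x' = [-74/57, -14/19]
P' = [143/57 44/19; 44/19 45/19]

x̄ = F·x = [-4, 0]
P̄ = F·P·Fᵀ + Q = [11 0; 0 3]
y = z − H·x̄ = [7]
S = H·P̄·Hᵀ + R = [57]
K = P̄·Hᵀ·S⁻¹ = [22/57; -2/19]
x' = x̄ + K·y = [-74/57, -14/19]
P' = (I − K·H)·P̄ = [143/57 44/19; 44/19 45/19]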